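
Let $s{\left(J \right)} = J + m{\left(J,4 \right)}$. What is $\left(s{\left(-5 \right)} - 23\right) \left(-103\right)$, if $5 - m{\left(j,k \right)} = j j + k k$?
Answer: $6592$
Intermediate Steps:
$m{\left(j,k \right)} = 5 - j^{2} - k^{2}$ ($m{\left(j,k \right)} = 5 - \left(j j + k k\right) = 5 - \left(j^{2} + k^{2}\right) = 5 - j^{2} - k^{2}$)
$s{\left(J \right)} = -11 + J - J^{2}$ ($s{\left(J \right)} = J - \left(11 + J^{2}\right) = -11 + J - J^{2}$)
$\left(s{\left(-5 \right)} - 23\right) \left(-103\right) = \left(\left(-11 - 5 - \left(-5\right)^{2}\right) - 23\right) \left(-103\right) = \left(\left(-11 - 5 - 25\right) - 23\right) \left(-103\right) = \left(-41 - 23\right) \left(-103\right) = \left(-64\right) \left(-103\right) = 6592$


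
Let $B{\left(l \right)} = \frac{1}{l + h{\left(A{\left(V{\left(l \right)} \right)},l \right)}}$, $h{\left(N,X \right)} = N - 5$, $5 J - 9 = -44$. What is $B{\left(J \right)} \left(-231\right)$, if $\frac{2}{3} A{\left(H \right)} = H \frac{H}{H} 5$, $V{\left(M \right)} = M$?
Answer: $\frac{154}{43} \approx 3.5814$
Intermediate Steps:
$J = -7$ ($J = \frac{9}{5} + \frac{1}{5} \left(-44\right) = \frac{9}{5} - \frac{44}{5} = -7$)
$A{\left(H \right)} = \frac{15 H}{2}$ ($A{\left(H \right)} = \frac{3 H \frac{H}{H} 5}{2} = \frac{3 H 1 \cdot 5}{2} = \frac{3 H 5}{2} = \frac{3 \cdot 5 H}{2} = \frac{15 H}{2}$)
$h{\left(N,X \right)} = -5 + N$ ($h{\left(N,X \right)} = N - 5 = -5 + N$)
$B{\left(l \right)} = \frac{1}{-5 + \frac{17 l}{2}}$ ($B{\left(l \right)} = \frac{1}{l + \left(-5 + \frac{15 l}{2}\right)} = \frac{1}{-5 + \frac{17 l}{2}}$)
$B{\left(J \right)} \left(-231\right) = \frac{2}{-10 + 17 \left(-7\right)} \left(-231\right) = \frac{2}{-10 - 119} \left(-231\right) = \frac{2}{-129} \left(-231\right) = 2 \left(- \frac{1}{129}\right) \left(-231\right) = \left(- \frac{2}{129}\right) \left(-231\right) = \frac{154}{43}$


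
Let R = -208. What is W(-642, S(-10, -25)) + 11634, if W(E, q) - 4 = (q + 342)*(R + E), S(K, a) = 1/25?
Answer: -279096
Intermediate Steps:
S(K, a) = 1/25
W(E, q) = 4 + (-208 + E)*(342 + q) (W(E, q) = 4 + (q + 342)*(-208 + E) = 4 + (342 + q)*(-208 + E) = 4 + (-208 + E)*(342 + q))
W(-642, S(-10, -25)) + 11634 = (-71132 - 208*1/25 + 342*(-642) - 642*1/25) + 11634 = (-71132 - 208/25 - 219564 - 642/25) + 11634 = -290730 + 11634 = -279096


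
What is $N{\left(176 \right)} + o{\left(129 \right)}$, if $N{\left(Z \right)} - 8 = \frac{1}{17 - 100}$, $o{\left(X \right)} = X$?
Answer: $\frac{11370}{83} \approx 136.99$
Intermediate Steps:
$N{\left(Z \right)} = \frac{663}{83}$ ($N{\left(Z \right)} = 8 + \frac{1}{17 - 100} = 8 + \frac{1}{-83} = 8 - \frac{1}{83} = \frac{663}{83}$)
$N{\left(176 \right)} + o{\left(129 \right)} = \frac{663}{83} + 129 = \frac{11370}{83}$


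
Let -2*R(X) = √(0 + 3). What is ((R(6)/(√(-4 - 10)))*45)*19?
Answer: 855*I*√42/28 ≈ 197.89*I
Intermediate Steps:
R(X) = -√3/2 (R(X) = -√(0 + 3)/2 = -√3/2)
((R(6)/(√(-4 - 10)))*45)*19 = (((-√3/2)/(√(-4 - 10)))*45)*19 = (((-√3/2)/(√(-14)))*45)*19 = (((-√3/2)/((I*√14)))*45)*19 = (((-√3/2)*(-I*√14/14))*45)*19 = ((I*√42/28)*45)*19 = (45*I*√42/28)*19 = 855*I*√42/28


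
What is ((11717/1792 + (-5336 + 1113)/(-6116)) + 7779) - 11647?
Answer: -10578389027/2739968 ≈ -3860.8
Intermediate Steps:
((11717/1792 + (-5336 + 1113)/(-6116)) + 7779) - 11647 = ((11717*(1/1792) - 4223*(-1/6116)) + 7779) - 11647 = ((11717/1792 + 4223/6116) + 7779) - 11647 = (19807197/2739968 + 7779) - 11647 = 21334018269/2739968 - 11647 = -10578389027/2739968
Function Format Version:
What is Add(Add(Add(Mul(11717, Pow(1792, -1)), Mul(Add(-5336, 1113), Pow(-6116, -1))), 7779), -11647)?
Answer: Rational(-10578389027, 2739968) ≈ -3860.8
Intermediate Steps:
Add(Add(Add(Mul(11717, Pow(1792, -1)), Mul(Add(-5336, 1113), Pow(-6116, -1))), 7779), -11647) = Add(Add(Add(Mul(11717, Rational(1, 1792)), Mul(-4223, Rational(-1, 6116))), 7779), -11647) = Add(Add(Add(Rational(11717, 1792), Rational(4223, 6116)), 7779), -11647) = Add(Add(Rational(19807197, 2739968), 7779), -11647) = Add(Rational(21334018269, 2739968), -11647) = Rational(-10578389027, 2739968)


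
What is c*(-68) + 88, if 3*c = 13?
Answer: -620/3 ≈ -206.67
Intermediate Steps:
c = 13/3 (c = (⅓)*13 = 13/3 ≈ 4.3333)
c*(-68) + 88 = (13/3)*(-68) + 88 = -884/3 + 88 = -620/3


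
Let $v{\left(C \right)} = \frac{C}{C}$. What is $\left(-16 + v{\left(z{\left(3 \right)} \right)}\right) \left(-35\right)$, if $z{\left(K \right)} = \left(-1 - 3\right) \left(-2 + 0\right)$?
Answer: $525$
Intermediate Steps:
$z{\left(K \right)} = 8$ ($z{\left(K \right)} = \left(-4\right) \left(-2\right) = 8$)
$v{\left(C \right)} = 1$
$\left(-16 + v{\left(z{\left(3 \right)} \right)}\right) \left(-35\right) = \left(-16 + 1\right) \left(-35\right) = \left(-15\right) \left(-35\right) = 525$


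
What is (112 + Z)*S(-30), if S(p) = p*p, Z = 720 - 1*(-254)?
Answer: 977400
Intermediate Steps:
Z = 974 (Z = 720 + 254 = 974)
S(p) = p**2
(112 + Z)*S(-30) = (112 + 974)*(-30)**2 = 1086*900 = 977400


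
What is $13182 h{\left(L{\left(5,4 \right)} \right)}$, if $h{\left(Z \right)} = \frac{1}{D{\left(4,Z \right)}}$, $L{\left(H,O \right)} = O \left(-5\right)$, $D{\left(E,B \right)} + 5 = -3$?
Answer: $- \frac{6591}{4} \approx -1647.8$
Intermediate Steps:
$D{\left(E,B \right)} = -8$ ($D{\left(E,B \right)} = -5 - 3 = -8$)
$L{\left(H,O \right)} = - 5 O$
$h{\left(Z \right)} = - \frac{1}{8}$ ($h{\left(Z \right)} = \frac{1}{-8} = - \frac{1}{8}$)
$13182 h{\left(L{\left(5,4 \right)} \right)} = 13182 \left(- \frac{1}{8}\right) = - \frac{6591}{4}$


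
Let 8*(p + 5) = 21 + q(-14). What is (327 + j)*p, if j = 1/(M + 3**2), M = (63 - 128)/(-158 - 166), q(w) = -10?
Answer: -28278219/23848 ≈ -1185.8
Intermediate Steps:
M = 65/324 (M = -65/(-324) = -65*(-1/324) = 65/324 ≈ 0.20062)
p = -29/8 (p = -5 + (21 - 10)/8 = -5 + (1/8)*11 = -5 + 11/8 = -29/8 ≈ -3.6250)
j = 324/2981 (j = 1/(65/324 + 3**2) = 1/(65/324 + 9) = 1/(2981/324) = 324/2981 ≈ 0.10869)
(327 + j)*p = (327 + 324/2981)*(-29/8) = (975111/2981)*(-29/8) = -28278219/23848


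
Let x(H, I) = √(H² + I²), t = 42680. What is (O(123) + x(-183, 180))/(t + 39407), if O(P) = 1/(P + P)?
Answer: 1/20193402 + 3*√7321/82087 ≈ 0.0031271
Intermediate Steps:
O(P) = 1/(2*P)
(O(123) + x(-183, 180))/(t + 39407) = ((½)/123 + √((-183)² + 180²))/(42680 + 39407) = ((½)*(1/123) + √(33489 + 32400))/82087 = (1/246 + √65889)*(1/82087) = (1/246 + 3*√7321)*(1/82087) = 1/20193402 + 3*√7321/82087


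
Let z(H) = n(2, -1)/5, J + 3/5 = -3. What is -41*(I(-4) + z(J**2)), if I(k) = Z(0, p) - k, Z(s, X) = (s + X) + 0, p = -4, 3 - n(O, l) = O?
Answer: -41/5 ≈ -8.2000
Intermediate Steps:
J = -18/5 (J = -3/5 - 3 = -18/5 ≈ -3.6000)
n(O, l) = 3 - O
Z(s, X) = X + s (Z(s, X) = (X + s) + 0 = X + s)
I(k) = -4 - k (I(k) = (-4 + 0) - k = -4 - k)
z(H) = 1/5 (z(H) = (3 - 1*2)/5 = (3 - 2)/5 = (1/5)*1 = 1/5)
-41*(I(-4) + z(J**2)) = -41*((-4 - 1*(-4)) + 1/5) = -41*((-4 + 4) + 1/5) = -41*(0 + 1/5) = -41*1/5 = -41/5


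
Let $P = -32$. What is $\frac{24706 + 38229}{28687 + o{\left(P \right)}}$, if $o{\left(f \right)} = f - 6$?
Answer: $\frac{62935}{28649} \approx 2.1968$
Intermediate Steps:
$o{\left(f \right)} = -6 + f$
$\frac{24706 + 38229}{28687 + o{\left(P \right)}} = \frac{24706 + 38229}{28687 - 38} = \frac{62935}{28687 - 38} = \frac{62935}{28649}$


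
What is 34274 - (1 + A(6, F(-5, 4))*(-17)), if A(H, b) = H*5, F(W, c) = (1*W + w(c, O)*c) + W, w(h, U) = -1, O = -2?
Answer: 34783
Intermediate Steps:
F(W, c) = -c + 2*W (F(W, c) = (1*W - c) + W = (W - c) + W = -c + 2*W)
A(H, b) = 5*H
34274 - (1 + A(6, F(-5, 4))*(-17)) = 34274 - (1 + (5*6)*(-17)) = 34274 - (1 + 30*(-17)) = 34274 - (1 - 510) = 34274 - 1*(-509) = 34274 + 509 = 34783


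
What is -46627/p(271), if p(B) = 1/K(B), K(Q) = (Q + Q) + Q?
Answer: -37907751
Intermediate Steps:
K(Q) = 3*Q (K(Q) = 2*Q + Q = 3*Q)
p(B) = 1/(3*B)
-46627/p(271) = -46627/((⅓)/271) = -46627/((⅓)*(1/271)) = -46627/1/813 = -46627*813 = -37907751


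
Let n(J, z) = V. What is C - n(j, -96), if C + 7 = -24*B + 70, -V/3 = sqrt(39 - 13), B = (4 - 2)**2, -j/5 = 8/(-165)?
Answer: -33 + 3*sqrt(26) ≈ -17.703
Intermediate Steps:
j = 8/33 (j = -40/(-165) = -40*(-1)/165 = -5*(-8/165) = 8/33 ≈ 0.24242)
B = 4 (B = 2**2 = 4)
V = -3*sqrt(26) (V = -3*sqrt(39 - 13) = -3*sqrt(26) ≈ -15.297)
n(J, z) = -3*sqrt(26)
C = -33 (C = -7 + (-24*4 + 70) = -7 + (-96 + 70) = -7 - 26 = -33)
C - n(j, -96) = -33 - (-3)*sqrt(26) = -33 + 3*sqrt(26)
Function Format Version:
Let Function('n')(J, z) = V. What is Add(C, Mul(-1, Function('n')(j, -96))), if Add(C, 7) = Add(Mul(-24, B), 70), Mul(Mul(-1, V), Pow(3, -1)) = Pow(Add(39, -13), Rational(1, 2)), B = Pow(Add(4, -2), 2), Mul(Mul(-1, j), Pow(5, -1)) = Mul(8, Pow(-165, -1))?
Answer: Add(-33, Mul(3, Pow(26, Rational(1, 2)))) ≈ -17.703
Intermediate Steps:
j = Rational(8, 33) (j = Mul(-5, Mul(8, Pow(-165, -1))) = Mul(-5, Mul(8, Rational(-1, 165))) = Mul(-5, Rational(-8, 165)) = Rational(8, 33) ≈ 0.24242)
B = 4 (B = Pow(2, 2) = 4)
V = Mul(-3, Pow(26, Rational(1, 2))) (V = Mul(-3, Pow(Add(39, -13), Rational(1, 2))) = Mul(-3, Pow(26, Rational(1, 2))) ≈ -15.297)
Function('n')(J, z) = Mul(-3, Pow(26, Rational(1, 2)))
C = -33 (C = Add(-7, Add(Mul(-24, 4), 70)) = Add(-7, Add(-96, 70)) = Add(-7, -26) = -33)
Add(C, Mul(-1, Function('n')(j, -96))) = Add(-33, Mul(-1, Mul(-3, Pow(26, Rational(1, 2))))) = Add(-33, Mul(3, Pow(26, Rational(1, 2))))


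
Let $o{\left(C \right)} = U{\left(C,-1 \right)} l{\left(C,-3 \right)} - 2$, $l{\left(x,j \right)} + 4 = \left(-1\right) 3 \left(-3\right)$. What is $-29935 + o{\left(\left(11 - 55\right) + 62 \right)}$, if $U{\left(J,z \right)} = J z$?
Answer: $-30027$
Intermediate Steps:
$l{\left(x,j \right)} = 5$ ($l{\left(x,j \right)} = -4 + \left(-1\right) 3 \left(-3\right) = -4 - -9 = -4 + 9 = 5$)
$o{\left(C \right)} = -2 - 5 C$ ($o{\left(C \right)} = C \left(-1\right) 5 - 2 = - C 5 - 2 = - 5 C - 2 = -2 - 5 C$)
$-29935 + o{\left(\left(11 - 55\right) + 62 \right)} = -29935 - \left(2 + 5 \left(\left(11 - 55\right) + 62\right)\right) = -29935 - \left(2 + 5 \left(-44 + 62\right)\right) = -29935 - 92 = -30027$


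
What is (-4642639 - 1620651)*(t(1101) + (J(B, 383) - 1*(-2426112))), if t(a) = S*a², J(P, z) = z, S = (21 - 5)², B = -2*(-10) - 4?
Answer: -1958843640598790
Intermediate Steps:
B = 16 (B = 20 - 4 = 16)
S = 256 (S = 16² = 256)
t(a) = 256*a²
(-4642639 - 1620651)*(t(1101) + (J(B, 383) - 1*(-2426112))) = (-4642639 - 1620651)*(256*1101² + (383 - 1*(-2426112))) = -6263290*(256*1212201 + (383 + 2426112)) = -6263290*(310323456 + 2426495) = -6263290*312749951 = -1958843640598790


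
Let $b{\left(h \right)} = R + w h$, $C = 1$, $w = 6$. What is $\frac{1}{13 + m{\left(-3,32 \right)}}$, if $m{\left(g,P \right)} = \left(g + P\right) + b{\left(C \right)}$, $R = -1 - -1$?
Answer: $\frac{1}{48} \approx 0.020833$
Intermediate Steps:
$R = 0$ ($R = -1 + 1 = 0$)
$b{\left(h \right)} = 6 h$ ($b{\left(h \right)} = 0 + 6 h = 6 h$)
$m{\left(g,P \right)} = 6 + P + g$ ($m{\left(g,P \right)} = \left(g + P\right) + 6 \cdot 1 = \left(P + g\right) + 6 = 6 + P + g$)
$\frac{1}{13 + m{\left(-3,32 \right)}} = \frac{1}{13 + \left(6 + 32 - 3\right)} = \frac{1}{13 + 35} = \frac{1}{48}$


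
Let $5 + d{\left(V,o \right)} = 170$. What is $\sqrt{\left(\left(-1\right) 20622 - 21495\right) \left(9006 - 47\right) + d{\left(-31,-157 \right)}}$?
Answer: $i \sqrt{377326038} \approx 19425.0 i$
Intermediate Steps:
$d{\left(V,o \right)} = 165$ ($d{\left(V,o \right)} = -5 + 170 = 165$)
$\sqrt{\left(\left(-1\right) 20622 - 21495\right) \left(9006 - 47\right) + d{\left(-31,-157 \right)}} = \sqrt{\left(\left(-1\right) 20622 - 21495\right) \left(9006 - 47\right) + 165} = \sqrt{\left(-20622 - 21495\right) 8959 + 165} = \sqrt{\left(-42117\right) 8959 + 165} = \sqrt{-377326203 + 165} = \sqrt{-377326038} = i \sqrt{377326038}$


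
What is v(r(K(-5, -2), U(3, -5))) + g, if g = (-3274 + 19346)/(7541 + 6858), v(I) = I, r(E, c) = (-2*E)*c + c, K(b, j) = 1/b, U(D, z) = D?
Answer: 54677/10285 ≈ 5.3162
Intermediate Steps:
r(E, c) = c - 2*E*c (r(E, c) = -2*E*c + c = c - 2*E*c)
g = 2296/2057 (g = 16072/14399 = 16072*(1/14399) = 2296/2057 ≈ 1.1162)
v(r(K(-5, -2), U(3, -5))) + g = 3*(1 - 2/(-5)) + 2296/2057 = 3*(1 - 2*(-⅕)) + 2296/2057 = 3*(1 + ⅖) + 2296/2057 = 3*(7/5) + 2296/2057 = 21/5 + 2296/2057 = 54677/10285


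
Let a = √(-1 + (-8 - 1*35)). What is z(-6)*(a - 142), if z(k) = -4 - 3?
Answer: 994 - 14*I*√11 ≈ 994.0 - 46.433*I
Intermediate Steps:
a = 2*I*√11 (a = √(-1 + (-8 - 35)) = √(-1 - 43) = √(-44) = 2*I*√11 ≈ 6.6332*I)
z(k) = -7
z(-6)*(a - 142) = -7*(2*I*√11 - 142) = -7*(-142 + 2*I*√11) = 994 - 14*I*√11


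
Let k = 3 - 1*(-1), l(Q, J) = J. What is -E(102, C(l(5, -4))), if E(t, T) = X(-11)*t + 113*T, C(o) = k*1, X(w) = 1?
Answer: -554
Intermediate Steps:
k = 4 (k = 3 + 1 = 4)
C(o) = 4 (C(o) = 4*1 = 4)
E(t, T) = t + 113*T (E(t, T) = 1*t + 113*T = t + 113*T)
-E(102, C(l(5, -4))) = -(102 + 113*4) = -(102 + 452) = -1*554 = -554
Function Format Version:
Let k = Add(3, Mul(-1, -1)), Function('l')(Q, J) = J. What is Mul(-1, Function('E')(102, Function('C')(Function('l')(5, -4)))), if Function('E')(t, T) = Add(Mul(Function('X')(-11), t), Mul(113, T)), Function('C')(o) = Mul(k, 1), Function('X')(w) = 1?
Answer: -554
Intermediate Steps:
k = 4 (k = Add(3, 1) = 4)
Function('C')(o) = 4 (Function('C')(o) = Mul(4, 1) = 4)
Function('E')(t, T) = Add(t, Mul(113, T)) (Function('E')(t, T) = Add(Mul(1, t), Mul(113, T)) = Add(t, Mul(113, T)))
Mul(-1, Function('E')(102, Function('C')(Function('l')(5, -4)))) = Mul(-1, Add(102, Mul(113, 4))) = Mul(-1, Add(102, 452)) = Mul(-1, 554) = -554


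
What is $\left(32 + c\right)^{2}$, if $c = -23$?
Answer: $81$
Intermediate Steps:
$\left(32 + c\right)^{2} = \left(32 - 23\right)^{2} = 9^{2} = 81$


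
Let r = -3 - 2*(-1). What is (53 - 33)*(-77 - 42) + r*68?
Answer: -2448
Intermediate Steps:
r = -1 (r = -3 + 2 = -1)
(53 - 33)*(-77 - 42) + r*68 = (53 - 33)*(-77 - 42) - 1*68 = 20*(-119) - 68 = -2380 - 68 = -2448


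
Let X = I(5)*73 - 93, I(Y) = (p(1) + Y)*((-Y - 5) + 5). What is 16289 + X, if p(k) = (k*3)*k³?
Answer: 13276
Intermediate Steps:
p(k) = 3*k⁴ (p(k) = (3*k)*k³ = 3*k⁴)
I(Y) = -Y*(3 + Y) (I(Y) = (3*1⁴ + Y)*((-Y - 5) + 5) = (3*1 + Y)*((-5 - Y) + 5) = (3 + Y)*(-Y) = -Y*(3 + Y))
X = -3013 (X = -1*5*(3 + 5)*73 - 93 = -1*5*8*73 - 93 = -40*73 - 93 = -2920 - 93 = -3013)
16289 + X = 16289 - 3013 = 13276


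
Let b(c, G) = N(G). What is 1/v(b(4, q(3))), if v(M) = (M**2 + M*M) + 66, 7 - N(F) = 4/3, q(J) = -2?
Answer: 9/1172 ≈ 0.0076792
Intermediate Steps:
N(F) = 17/3 (N(F) = 7 - 4/3 = 17/3)
b(c, G) = 17/3
v(M) = 66 + 2*M**2 (v(M) = (M**2 + M**2) + 66 = 2*M**2 + 66 = 66 + 2*M**2)
1/v(b(4, q(3))) = 1/(66 + 2*(17/3)**2) = 1/(66 + 2*(289/9)) = 1/(66 + 578/9) = 1/(1172/9) = 9/1172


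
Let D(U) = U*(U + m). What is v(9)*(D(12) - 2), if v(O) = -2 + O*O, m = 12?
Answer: 22594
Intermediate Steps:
D(U) = U*(12 + U) (D(U) = U*(U + 12) = U*(12 + U))
v(O) = -2 + O**2
v(9)*(D(12) - 2) = (-2 + 9**2)*(12*(12 + 12) - 2) = (-2 + 81)*(12*24 - 2) = 79*(288 - 2) = 79*286 = 22594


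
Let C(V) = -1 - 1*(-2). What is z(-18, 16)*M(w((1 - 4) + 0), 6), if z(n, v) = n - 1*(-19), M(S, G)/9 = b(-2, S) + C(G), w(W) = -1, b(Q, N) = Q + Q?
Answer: -27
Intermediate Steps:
C(V) = 1 (C(V) = -1 + 2 = 1)
b(Q, N) = 2*Q
M(S, G) = -27 (M(S, G) = 9*(2*(-2) + 1) = 9*(-4 + 1) = 9*(-3) = -27)
z(n, v) = 19 + n (z(n, v) = n + 19 = 19 + n)
z(-18, 16)*M(w((1 - 4) + 0), 6) = (19 - 18)*(-27) = 1*(-27) = -27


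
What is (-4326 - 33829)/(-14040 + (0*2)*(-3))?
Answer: 587/216 ≈ 2.7176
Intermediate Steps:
(-4326 - 33829)/(-14040 + (0*2)*(-3)) = -38155/(-14040 + 0*(-3)) = -38155/(-14040 + 0) = -38155/(-14040) = -38155*(-1/14040) = 587/216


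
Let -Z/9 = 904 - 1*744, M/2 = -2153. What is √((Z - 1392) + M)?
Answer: I*√7138 ≈ 84.487*I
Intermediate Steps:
M = -4306 (M = 2*(-2153) = -4306)
Z = -1440 (Z = -9*(904 - 1*744) = -9*(904 - 744) = -9*160 = -1440)
√((Z - 1392) + M) = √((-1440 - 1392) - 4306) = √(-2832 - 4306) = √(-7138) = I*√7138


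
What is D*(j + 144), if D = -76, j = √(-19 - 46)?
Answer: -10944 - 76*I*√65 ≈ -10944.0 - 612.73*I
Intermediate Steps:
j = I*√65 (j = √(-65) = I*√65 ≈ 8.0623*I)
D*(j + 144) = -76*(I*√65 + 144) = -76*(144 + I*√65) = -10944 - 76*I*√65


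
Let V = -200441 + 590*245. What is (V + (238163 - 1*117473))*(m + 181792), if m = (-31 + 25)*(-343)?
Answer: 11913296150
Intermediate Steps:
m = 2058 (m = -6*(-343) = 2058)
V = -55891 (V = -200441 + 144550 = -55891)
(V + (238163 - 1*117473))*(m + 181792) = (-55891 + (238163 - 1*117473))*(2058 + 181792) = (-55891 + (238163 - 117473))*183850 = (-55891 + 120690)*183850 = 64799*183850 = 11913296150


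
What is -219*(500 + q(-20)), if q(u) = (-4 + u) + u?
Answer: -99864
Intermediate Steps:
q(u) = -4 + 2*u
-219*(500 + q(-20)) = -219*(500 + (-4 + 2*(-20))) = -219*(500 + (-4 - 40)) = -219*(500 - 44) = -219*456 = -99864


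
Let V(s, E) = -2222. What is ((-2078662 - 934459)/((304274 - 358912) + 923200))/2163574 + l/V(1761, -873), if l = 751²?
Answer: -529934824232473725/2087789156413268 ≈ -253.83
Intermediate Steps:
l = 564001
((-2078662 - 934459)/((304274 - 358912) + 923200))/2163574 + l/V(1761, -873) = ((-2078662 - 934459)/((304274 - 358912) + 923200))/2163574 + 564001/(-2222) = -3013121/(-54638 + 923200)*(1/2163574) + 564001*(-1/2222) = -3013121/868562*(1/2163574) - 564001/2222 = -3013121*1/868562*(1/2163574) - 564001/2222 = -3013121/868562*1/2163574 - 564001/2222 = -3013121/1879198160588 - 564001/2222 = -529934824232473725/2087789156413268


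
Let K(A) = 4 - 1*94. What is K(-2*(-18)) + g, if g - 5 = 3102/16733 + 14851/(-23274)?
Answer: -33279032405/389443842 ≈ -85.453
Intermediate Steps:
g = 1770913375/389443842 (g = 5 + (3102/16733 + 14851/(-23274)) = 5 + (3102*(1/16733) + 14851*(-1/23274)) = 5 + (3102/16733 - 14851/23274) = 5 - 176305835/389443842 = 1770913375/389443842 ≈ 4.5473)
K(A) = -90 (K(A) = 4 - 94 = -90)
K(-2*(-18)) + g = -90 + 1770913375/389443842 = -33279032405/389443842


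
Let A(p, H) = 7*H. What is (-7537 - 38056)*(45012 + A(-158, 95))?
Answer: -2082551461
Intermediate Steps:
(-7537 - 38056)*(45012 + A(-158, 95)) = (-7537 - 38056)*(45012 + 7*95) = -45593*(45012 + 665) = -45593*45677 = -2082551461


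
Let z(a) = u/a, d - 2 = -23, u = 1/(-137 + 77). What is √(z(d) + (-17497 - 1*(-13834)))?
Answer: I*√161538265/210 ≈ 60.523*I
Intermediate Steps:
u = -1/60 (u = 1/(-60) = -1/60 ≈ -0.016667)
d = -21 (d = 2 - 23 = -21)
z(a) = -1/(60*a)
√(z(d) + (-17497 - 1*(-13834))) = √(-1/60/(-21) + (-17497 - 1*(-13834))) = √(-1/60*(-1/21) + (-17497 + 13834)) = √(1/1260 - 3663) = √(-4615379/1260) = I*√161538265/210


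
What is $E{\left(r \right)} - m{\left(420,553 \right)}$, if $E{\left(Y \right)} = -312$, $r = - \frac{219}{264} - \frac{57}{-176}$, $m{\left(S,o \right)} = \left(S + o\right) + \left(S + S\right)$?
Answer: $-2125$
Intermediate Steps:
$m{\left(S,o \right)} = o + 3 S$ ($m{\left(S,o \right)} = \left(S + o\right) + 2 S = o + 3 S$)
$r = - \frac{89}{176}$ ($r = \left(-219\right) \frac{1}{264} - - \frac{57}{176} = - \frac{73}{88} + \frac{57}{176} = - \frac{89}{176} \approx -0.50568$)
$E{\left(r \right)} - m{\left(420,553 \right)} = -312 - \left(553 + 3 \cdot 420\right) = -312 - \left(553 + 1260\right) = -312 - 1813 = -2125$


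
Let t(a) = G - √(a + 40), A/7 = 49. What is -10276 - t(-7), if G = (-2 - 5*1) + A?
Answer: -10612 + √33 ≈ -10606.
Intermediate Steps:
A = 343 (A = 7*49 = 343)
G = 336 (G = (-2 - 5*1) + 343 = (-2 - 5) + 343 = -7 + 343 = 336)
t(a) = 336 - √(40 + a) (t(a) = 336 - √(a + 40) = 336 - √(40 + a))
-10276 - t(-7) = -10276 - (336 - √(40 - 7)) = -10276 - (336 - √33) = -10276 + (-336 + √33) = -10612 + √33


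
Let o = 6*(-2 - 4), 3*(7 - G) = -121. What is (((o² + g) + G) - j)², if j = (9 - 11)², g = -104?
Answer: 13734436/9 ≈ 1.5260e+6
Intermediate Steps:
G = 142/3 (G = 7 - ⅓*(-121) = 7 + 121/3 = 142/3 ≈ 47.333)
o = -36 (o = 6*(-6) = -36)
j = 4 (j = (-2)² = 4)
(((o² + g) + G) - j)² = ((((-36)² - 104) + 142/3) - 1*4)² = (((1296 - 104) + 142/3) - 4)² = ((1192 + 142/3) - 4)² = (3718/3 - 4)² = (3706/3)² = 13734436/9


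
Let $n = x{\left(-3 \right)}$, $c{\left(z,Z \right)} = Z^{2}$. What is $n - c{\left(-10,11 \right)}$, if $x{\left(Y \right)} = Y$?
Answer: $-124$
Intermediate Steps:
$n = -3$
$n - c{\left(-10,11 \right)} = -3 - 11^{2} = -3 - 121 = -124$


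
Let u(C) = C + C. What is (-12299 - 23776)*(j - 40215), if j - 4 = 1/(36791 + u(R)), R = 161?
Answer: 17945518875050/12371 ≈ 1.4506e+9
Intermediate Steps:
u(C) = 2*C
j = 148453/37113 (j = 4 + 1/(36791 + 2*161) = 4 + 1/(36791 + 322) = 4 + 1/37113 = 148453/37113 ≈ 4.0000)
(-12299 - 23776)*(j - 40215) = (-12299 - 23776)*(148453/37113 - 40215) = -36075*(-1492350842/37113) = 17945518875050/12371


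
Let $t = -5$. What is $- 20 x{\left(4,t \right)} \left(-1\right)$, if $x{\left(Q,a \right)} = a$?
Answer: $-100$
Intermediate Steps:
$- 20 x{\left(4,t \right)} \left(-1\right) = \left(-20\right) \left(-5\right) \left(-1\right) = 100 \left(-1\right) = -100$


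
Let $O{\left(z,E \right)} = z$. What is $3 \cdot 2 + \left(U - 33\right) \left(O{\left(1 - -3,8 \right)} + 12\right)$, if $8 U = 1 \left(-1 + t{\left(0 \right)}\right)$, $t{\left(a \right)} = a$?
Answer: $-524$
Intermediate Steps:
$U = - \frac{1}{8}$ ($U = \frac{1 \left(-1 + 0\right)}{8} = \frac{1 \left(-1\right)}{8} = \frac{1}{8} \left(-1\right) = - \frac{1}{8} \approx -0.125$)
$3 \cdot 2 + \left(U - 33\right) \left(O{\left(1 - -3,8 \right)} + 12\right) = 3 \cdot 2 + \left(- \frac{1}{8} - 33\right) \left(\left(1 - -3\right) + 12\right) = 6 - \frac{265 \left(\left(1 + 3\right) + 12\right)}{8} = 6 - \frac{265 \left(4 + 12\right)}{8} = 6 - 530 = -524$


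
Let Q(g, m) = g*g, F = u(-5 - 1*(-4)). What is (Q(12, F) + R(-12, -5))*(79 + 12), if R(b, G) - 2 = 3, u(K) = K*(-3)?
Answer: 13559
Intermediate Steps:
u(K) = -3*K
R(b, G) = 5 (R(b, G) = 2 + 3 = 5)
F = 3 (F = -3*(-5 - 1*(-4)) = -3*(-5 + 4) = -3*(-1) = 3)
Q(g, m) = g²
(Q(12, F) + R(-12, -5))*(79 + 12) = (12² + 5)*(79 + 12) = (144 + 5)*91 = 149*91 = 13559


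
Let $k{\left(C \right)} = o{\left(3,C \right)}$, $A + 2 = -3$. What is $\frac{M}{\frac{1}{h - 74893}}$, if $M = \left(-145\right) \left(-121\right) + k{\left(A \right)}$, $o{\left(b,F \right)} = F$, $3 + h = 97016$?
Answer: $387984800$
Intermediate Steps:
$A = -5$ ($A = -2 - 3 = -5$)
$h = 97013$ ($h = -3 + 97016 = 97013$)
$k{\left(C \right)} = C$
$M = 17540$ ($M = \left(-145\right) \left(-121\right) - 5 = 17545 - 5 = 17540$)
$\frac{M}{\frac{1}{h - 74893}} = \frac{17540}{\frac{1}{97013 - 74893}} = \frac{17540}{\frac{1}{22120}} = 17540 \frac{1}{\frac{1}{22120}} = 17540 \cdot 22120 = 387984800$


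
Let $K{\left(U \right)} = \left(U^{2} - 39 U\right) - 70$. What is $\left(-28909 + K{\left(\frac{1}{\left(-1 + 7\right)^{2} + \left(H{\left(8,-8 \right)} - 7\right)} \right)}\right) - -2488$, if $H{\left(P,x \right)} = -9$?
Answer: $- \frac{10597179}{400} \approx -26493.0$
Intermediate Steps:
$K{\left(U \right)} = -70 + U^{2} - 39 U$
$\left(-28909 + K{\left(\frac{1}{\left(-1 + 7\right)^{2} + \left(H{\left(8,-8 \right)} - 7\right)} \right)}\right) - -2488 = \left(-28909 - \left(70 - \frac{1}{\left(\left(-1 + 7\right)^{2} - 16\right)^{2}} + \frac{39}{\left(-1 + 7\right)^{2} - 16}\right)\right) - -2488 = \left(-28909 - \left(70 - \frac{1}{\left(6^{2} - 16\right)^{2}} + \frac{39}{6^{2} - 16}\right)\right) + \left(-86 + 2574\right) = \left(-28909 - \left(70 - \frac{1}{\left(36 - 16\right)^{2}} + \frac{39}{36 - 16}\right)\right) + 2488 = \left(-28909 - \left(70 - \frac{1}{400} + \frac{39}{20}\right)\right) + 2488 = \left(-28909 - \left(\frac{1439}{20} - \frac{1}{400}\right)\right) + 2488 = \left(-28909 - \frac{28779}{400}\right) + 2488 = - \frac{11592379}{400} + 2488 = - \frac{10597179}{400}$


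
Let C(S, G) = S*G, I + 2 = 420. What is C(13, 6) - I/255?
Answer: 19472/255 ≈ 76.361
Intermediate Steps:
I = 418 (I = -2 + 420 = 418)
C(S, G) = G*S
C(13, 6) - I/255 = 6*13 - 418/255 = 78 - 418/255 = 19472/255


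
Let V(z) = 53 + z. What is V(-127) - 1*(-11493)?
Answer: 11419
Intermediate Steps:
V(-127) - 1*(-11493) = (53 - 127) - 1*(-11493) = -74 + 11493 = 11419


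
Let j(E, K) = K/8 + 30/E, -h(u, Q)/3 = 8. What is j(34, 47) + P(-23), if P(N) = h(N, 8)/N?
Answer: 24401/3128 ≈ 7.8008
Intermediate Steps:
h(u, Q) = -24 (h(u, Q) = -3*8 = -24)
P(N) = -24/N
j(E, K) = 30/E + K/8 (j(E, K) = K*(⅛) + 30/E = K/8 + 30/E = 30/E + K/8)
j(34, 47) + P(-23) = (30/34 + (⅛)*47) - 24/(-23) = (30*(1/34) + 47/8) - 24*(-1/23) = (15/17 + 47/8) + 24/23 = 919/136 + 24/23 = 24401/3128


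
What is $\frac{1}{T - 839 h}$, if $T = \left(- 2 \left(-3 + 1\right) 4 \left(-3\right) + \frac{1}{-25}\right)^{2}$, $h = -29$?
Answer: $\frac{625}{16649276} \approx 3.7539 \cdot 10^{-5}$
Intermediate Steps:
$T = \frac{1442401}{625}$ ($T = \left(\left(-2\right) \left(-2\right) 4 \left(-3\right) - \frac{1}{25}\right)^{2} = \left(4 \cdot 4 \left(-3\right) - \frac{1}{25}\right)^{2} = \left(16 \left(-3\right) - \frac{1}{25}\right)^{2} = \left(-48 - \frac{1}{25}\right)^{2} = \left(- \frac{1201}{25}\right)^{2} = \frac{1442401}{625} \approx 2307.8$)
$\frac{1}{T - 839 h} = \frac{1}{\frac{1442401}{625} - -24331} = \frac{1}{\frac{1442401}{625} + 24331} = \frac{1}{\frac{16649276}{625}} = \frac{625}{16649276}$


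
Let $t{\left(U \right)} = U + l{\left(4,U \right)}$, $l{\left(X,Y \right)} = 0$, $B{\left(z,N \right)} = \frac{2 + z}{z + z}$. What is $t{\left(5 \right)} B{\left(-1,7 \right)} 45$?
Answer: $- \frac{225}{2} \approx -112.5$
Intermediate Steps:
$B{\left(z,N \right)} = \frac{2 + z}{2 z}$
$t{\left(U \right)} = U$ ($t{\left(U \right)} = U + 0 = U$)
$t{\left(5 \right)} B{\left(-1,7 \right)} 45 = 5 \frac{2 - 1}{2 \left(-1\right)} 45 = 5 \cdot \frac{1}{2} \left(-1\right) 1 \cdot 45 = 5 \left(- \frac{1}{2}\right) 45 = \left(- \frac{5}{2}\right) 45 = - \frac{225}{2}$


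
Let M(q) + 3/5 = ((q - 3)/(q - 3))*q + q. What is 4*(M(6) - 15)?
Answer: -72/5 ≈ -14.400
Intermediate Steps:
M(q) = -3/5 + 2*q (M(q) = -3/5 + (((q - 3)/(q - 3))*q + q) = -3/5 + (((-3 + q)/(-3 + q))*q + q) = -3/5 + (1*q + q) = -3/5 + (q + q) = -3/5 + 2*q)
4*(M(6) - 15) = 4*((-3/5 + 2*6) - 15) = 4*((-3/5 + 12) - 15) = 4*(57/5 - 15) = 4*(-18/5) = -72/5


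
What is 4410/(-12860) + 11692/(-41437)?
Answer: -33309629/53287982 ≈ -0.62509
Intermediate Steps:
4410/(-12860) + 11692/(-41437) = 4410*(-1/12860) + 11692*(-1/41437) = -441/1286 - 11692/41437 = -33309629/53287982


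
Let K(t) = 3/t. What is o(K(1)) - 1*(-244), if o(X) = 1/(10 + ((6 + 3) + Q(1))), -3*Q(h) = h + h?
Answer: 13423/55 ≈ 244.05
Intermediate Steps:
Q(h) = -2*h/3 (Q(h) = -(h + h)/3 = -2*h/3)
o(X) = 3/55 (o(X) = 1/(10 + ((6 + 3) - ⅔*1)) = 1/(10 + (9 - ⅔)) = 1/(10 + 25/3) = 1/(55/3) = 3/55)
o(K(1)) - 1*(-244) = 3/55 - 1*(-244) = 3/55 + 244 = 13423/55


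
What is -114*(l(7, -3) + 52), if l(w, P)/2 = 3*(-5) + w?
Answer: -4104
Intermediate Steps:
l(w, P) = -30 + 2*w (l(w, P) = 2*(3*(-5) + w) = 2*(-15 + w) = -30 + 2*w)
-114*(l(7, -3) + 52) = -114*((-30 + 2*7) + 52) = -114*((-30 + 14) + 52) = -114*(-16 + 52) = -114*36 = -4104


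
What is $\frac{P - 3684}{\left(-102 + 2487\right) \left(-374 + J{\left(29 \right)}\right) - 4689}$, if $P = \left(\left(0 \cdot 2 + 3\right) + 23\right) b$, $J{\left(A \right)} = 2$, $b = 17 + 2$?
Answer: $\frac{3190}{891909} \approx 0.0035766$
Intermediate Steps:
$b = 19$
$P = 494$ ($P = \left(\left(0 \cdot 2 + 3\right) + 23\right) 19 = \left(\left(0 + 3\right) + 23\right) 19 = \left(3 + 23\right) 19 = 26 \cdot 19 = 494$)
$\frac{P - 3684}{\left(-102 + 2487\right) \left(-374 + J{\left(29 \right)}\right) - 4689} = \frac{494 - 3684}{\left(-102 + 2487\right) \left(-374 + 2\right) - 4689} = - \frac{3190}{2385 \left(-372\right) - 4689} = - \frac{3190}{-887220 - 4689} = - \frac{3190}{-891909} = \left(-3190\right) \left(- \frac{1}{891909}\right) = \frac{3190}{891909}$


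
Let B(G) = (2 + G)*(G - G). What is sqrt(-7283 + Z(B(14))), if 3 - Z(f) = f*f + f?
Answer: 4*I*sqrt(455) ≈ 85.323*I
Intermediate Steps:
B(G) = 0 (B(G) = (2 + G)*0 = 0)
Z(f) = 3 - f - f**2 (Z(f) = 3 - (f*f + f) = 3 - (f**2 + f) = 3 - (f + f**2) = 3 + (-f - f**2) = 3 - f - f**2)
sqrt(-7283 + Z(B(14))) = sqrt(-7283 + (3 - 1*0 - 1*0**2)) = sqrt(-7283 + (3 + 0 - 1*0)) = sqrt(-7283 + (3 + 0 + 0)) = sqrt(-7283 + 3) = sqrt(-7280) = 4*I*sqrt(455)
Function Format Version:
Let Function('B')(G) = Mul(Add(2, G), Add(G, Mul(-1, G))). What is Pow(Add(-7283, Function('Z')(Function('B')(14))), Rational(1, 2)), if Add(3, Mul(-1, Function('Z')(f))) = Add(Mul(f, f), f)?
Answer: Mul(4, I, Pow(455, Rational(1, 2))) ≈ Mul(85.323, I)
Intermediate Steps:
Function('B')(G) = 0 (Function('B')(G) = Mul(Add(2, G), 0) = 0)
Function('Z')(f) = Add(3, Mul(-1, f), Mul(-1, Pow(f, 2))) (Function('Z')(f) = Add(3, Mul(-1, Add(Mul(f, f), f))) = Add(3, Mul(-1, Add(Pow(f, 2), f))) = Add(3, Mul(-1, Add(f, Pow(f, 2)))) = Add(3, Add(Mul(-1, f), Mul(-1, Pow(f, 2)))) = Add(3, Mul(-1, f), Mul(-1, Pow(f, 2))))
Pow(Add(-7283, Function('Z')(Function('B')(14))), Rational(1, 2)) = Pow(Add(-7283, Add(3, Mul(-1, 0), Mul(-1, Pow(0, 2)))), Rational(1, 2)) = Pow(Add(-7283, Add(3, 0, Mul(-1, 0))), Rational(1, 2)) = Pow(Add(-7283, Add(3, 0, 0)), Rational(1, 2)) = Pow(Add(-7283, 3), Rational(1, 2)) = Pow(-7280, Rational(1, 2)) = Mul(4, I, Pow(455, Rational(1, 2)))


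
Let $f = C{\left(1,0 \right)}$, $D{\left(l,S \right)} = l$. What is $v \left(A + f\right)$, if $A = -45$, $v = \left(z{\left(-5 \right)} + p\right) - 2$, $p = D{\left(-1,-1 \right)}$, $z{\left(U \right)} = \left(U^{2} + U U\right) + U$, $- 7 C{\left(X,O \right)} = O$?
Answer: $-1890$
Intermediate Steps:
$C{\left(X,O \right)} = - \frac{O}{7}$
$z{\left(U \right)} = U + 2 U^{2}$ ($z{\left(U \right)} = \left(U^{2} + U^{2}\right) + U = 2 U^{2} + U = U + 2 U^{2}$)
$p = -1$
$f = 0$ ($f = \left(- \frac{1}{7}\right) 0 = 0$)
$v = 42$ ($v = \left(- 5 \left(1 + 2 \left(-5\right)\right) - 1\right) - 2 = \left(- 5 \left(1 - 10\right) - 1\right) - 2 = \left(\left(-5\right) \left(-9\right) - 1\right) - 2 = \left(45 - 1\right) - 2 = 44 - 2 = 42$)
$v \left(A + f\right) = 42 \left(-45 + 0\right) = 42 \left(-45\right) = -1890$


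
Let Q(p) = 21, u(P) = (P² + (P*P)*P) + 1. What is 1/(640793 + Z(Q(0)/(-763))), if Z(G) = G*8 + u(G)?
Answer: 1295029/829846528836 ≈ 1.5606e-6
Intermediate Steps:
u(P) = 1 + P² + P³ (u(P) = (P² + P²*P) + 1 = (P² + P³) + 1 = 1 + P² + P³)
Z(G) = 1 + G² + G³ + 8*G (Z(G) = G*8 + (1 + G² + G³) = 8*G + (1 + G² + G³) = 1 + G² + G³ + 8*G)
1/(640793 + Z(Q(0)/(-763))) = 1/(640793 + (1 + (21/(-763))² + (21/(-763))³ + 8*(21/(-763)))) = 1/(640793 + (1 + (21*(-1/763))² + (21*(-1/763))³ + 8*(21*(-1/763)))) = 1/(640793 + (1 + (-3/109)² + (-3/109)³ + 8*(-3/109))) = 1/(640793 + (1 + 9/11881 - 27/1295029 - 24/109)) = 1/(640793 + 1010839/1295029) = 1/(829846528836/1295029) = 1295029/829846528836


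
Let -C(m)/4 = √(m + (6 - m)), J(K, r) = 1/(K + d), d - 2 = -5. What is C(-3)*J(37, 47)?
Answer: -2*√6/17 ≈ -0.28818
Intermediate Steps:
d = -3 (d = 2 - 5 = -3)
J(K, r) = 1/(-3 + K) (J(K, r) = 1/(K - 3) = 1/(-3 + K))
C(m) = -4*√6 (C(m) = -4*√(m + (6 - m)) = -4*√6)
C(-3)*J(37, 47) = (-4*√6)/(-3 + 37) = -4*√6/34 = -4*√6*(1/34) = -2*√6/17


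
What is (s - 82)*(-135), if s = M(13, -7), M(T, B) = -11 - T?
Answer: 14310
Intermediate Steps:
s = -24 (s = -11 - 1*13 = -11 - 13 = -24)
(s - 82)*(-135) = (-24 - 82)*(-135) = -106*(-135) = 14310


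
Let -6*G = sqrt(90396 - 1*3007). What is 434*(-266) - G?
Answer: -115444 + sqrt(87389)/6 ≈ -1.1539e+5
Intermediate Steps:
G = -sqrt(87389)/6 (G = -sqrt(90396 - 1*3007)/6 = -sqrt(90396 - 3007)/6 = -sqrt(87389)/6 ≈ -49.269)
434*(-266) - G = 434*(-266) - (-1)*sqrt(87389)/6 = -115444 + sqrt(87389)/6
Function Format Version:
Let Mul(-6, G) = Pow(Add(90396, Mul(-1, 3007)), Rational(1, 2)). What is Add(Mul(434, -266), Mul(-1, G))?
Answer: Add(-115444, Mul(Rational(1, 6), Pow(87389, Rational(1, 2)))) ≈ -1.1539e+5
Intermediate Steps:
G = Mul(Rational(-1, 6), Pow(87389, Rational(1, 2))) (G = Mul(Rational(-1, 6), Pow(Add(90396, Mul(-1, 3007)), Rational(1, 2))) = Mul(Rational(-1, 6), Pow(Add(90396, -3007), Rational(1, 2))) = Mul(Rational(-1, 6), Pow(87389, Rational(1, 2))) ≈ -49.269)
Add(Mul(434, -266), Mul(-1, G)) = Add(Mul(434, -266), Mul(-1, Mul(Rational(-1, 6), Pow(87389, Rational(1, 2))))) = Add(-115444, Mul(Rational(1, 6), Pow(87389, Rational(1, 2))))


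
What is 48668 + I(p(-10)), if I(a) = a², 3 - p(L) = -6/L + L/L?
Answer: 1216749/25 ≈ 48670.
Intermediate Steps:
p(L) = 2 + 6/L (p(L) = 3 - (-6/L + L/L) = 3 - (-6/L + 1) = 3 - (1 - 6/L) = 3 + (-1 + 6/L) = 2 + 6/L)
48668 + I(p(-10)) = 48668 + (2 + 6/(-10))² = 48668 + (2 + 6*(-⅒))² = 48668 + (2 - ⅗)² = 48668 + (7/5)² = 48668 + 49/25 = 1216749/25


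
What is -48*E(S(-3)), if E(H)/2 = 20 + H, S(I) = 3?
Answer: -2208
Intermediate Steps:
E(H) = 40 + 2*H (E(H) = 2*(20 + H) = 40 + 2*H)
-48*E(S(-3)) = -48*(40 + 2*3) = -48*(40 + 6) = -48*46 = -2208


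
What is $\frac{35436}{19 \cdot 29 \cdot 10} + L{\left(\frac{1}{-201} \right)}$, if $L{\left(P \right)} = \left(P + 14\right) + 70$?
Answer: $\frac{50073983}{553755} \approx 90.426$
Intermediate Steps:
$L{\left(P \right)} = 84 + P$ ($L{\left(P \right)} = \left(14 + P\right) + 70 = 84 + P$)
$\frac{35436}{19 \cdot 29 \cdot 10} + L{\left(\frac{1}{-201} \right)} = \frac{35436}{19 \cdot 29 \cdot 10} + \left(84 + \frac{1}{-201}\right) = \frac{35436}{551 \cdot 10} + \left(84 - \frac{1}{201}\right) = \frac{35436}{5510} + \frac{16883}{201} = 35436 \cdot \frac{1}{5510} + \frac{16883}{201} = \frac{17718}{2755} + \frac{16883}{201} = \frac{50073983}{553755}$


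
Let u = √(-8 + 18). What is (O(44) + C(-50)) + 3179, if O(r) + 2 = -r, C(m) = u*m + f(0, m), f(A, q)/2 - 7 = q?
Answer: 3047 - 50*√10 ≈ 2888.9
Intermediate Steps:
f(A, q) = 14 + 2*q
u = √10 ≈ 3.1623
C(m) = 14 + 2*m + m*√10 (C(m) = √10*m + (14 + 2*m) = m*√10 + (14 + 2*m) = 14 + 2*m + m*√10)
O(r) = -2 - r
(O(44) + C(-50)) + 3179 = ((-2 - 1*44) + (14 + 2*(-50) - 50*√10)) + 3179 = ((-2 - 44) + (14 - 100 - 50*√10)) + 3179 = (-46 + (-86 - 50*√10)) + 3179 = (-132 - 50*√10) + 3179 = 3047 - 50*√10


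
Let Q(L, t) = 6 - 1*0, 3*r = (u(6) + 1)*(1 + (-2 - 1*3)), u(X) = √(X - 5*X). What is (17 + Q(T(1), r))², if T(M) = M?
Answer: 529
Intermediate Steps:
u(X) = 2*√(-X) (u(X) = √(-4*X) = 2*√(-X))
r = -4/3 - 8*I*√6/3 (r = ((2*√(-1*6) + 1)*(1 + (-2 - 1*3)))/3 = ((2*√(-6) + 1)*(1 + (-2 - 3)))/3 = ((2*(I*√6) + 1)*(1 - 5))/3 = ((2*I*√6 + 1)*(-4))/3 = ((1 + 2*I*√6)*(-4))/3 = (-4 - 8*I*√6)/3 = -4/3 - 8*I*√6/3 ≈ -1.3333 - 6.532*I)
Q(L, t) = 6 (Q(L, t) = 6 + 0 = 6)
(17 + Q(T(1), r))² = (17 + 6)² = 23² = 529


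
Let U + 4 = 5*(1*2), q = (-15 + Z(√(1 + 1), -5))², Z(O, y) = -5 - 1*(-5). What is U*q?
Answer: 1350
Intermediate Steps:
Z(O, y) = 0 (Z(O, y) = -5 + 5 = 0)
q = 225 (q = (-15 + 0)² = (-15)² = 225)
U = 6 (U = -4 + 5*(1*2) = -4 + 5*2 = -4 + 10 = 6)
U*q = 6*225 = 1350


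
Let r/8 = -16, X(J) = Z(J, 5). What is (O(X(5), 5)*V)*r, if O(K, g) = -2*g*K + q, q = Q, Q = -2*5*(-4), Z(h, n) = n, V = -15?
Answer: -19200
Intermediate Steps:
X(J) = 5
Q = 40 (Q = -10*(-4) = 40)
q = 40
r = -128 (r = 8*(-16) = -128)
O(K, g) = 40 - 2*K*g (O(K, g) = -2*g*K + 40 = -2*K*g + 40 = 40 - 2*K*g)
(O(X(5), 5)*V)*r = ((40 - 2*5*5)*(-15))*(-128) = ((40 - 50)*(-15))*(-128) = -10*(-15)*(-128) = 150*(-128) = -19200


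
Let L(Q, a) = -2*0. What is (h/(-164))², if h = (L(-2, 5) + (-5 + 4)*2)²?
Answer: 1/1681 ≈ 0.00059488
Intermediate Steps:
L(Q, a) = 0
h = 4 (h = (0 + (-5 + 4)*2)² = (0 - 1*2)² = (0 - 2)² = (-2)² = 4)
(h/(-164))² = (4/(-164))² = (4*(-1/164))² = (-1/41)² = 1/1681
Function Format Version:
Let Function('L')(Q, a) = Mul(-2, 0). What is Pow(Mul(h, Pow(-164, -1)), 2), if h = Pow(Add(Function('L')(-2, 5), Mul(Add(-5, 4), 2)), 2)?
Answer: Rational(1, 1681) ≈ 0.00059488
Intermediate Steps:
Function('L')(Q, a) = 0
h = 4 (h = Pow(Add(0, Mul(Add(-5, 4), 2)), 2) = Pow(Add(0, Mul(-1, 2)), 2) = Pow(Add(0, -2), 2) = Pow(-2, 2) = 4)
Pow(Mul(h, Pow(-164, -1)), 2) = Pow(Mul(4, Pow(-164, -1)), 2) = Pow(Mul(4, Rational(-1, 164)), 2) = Pow(Rational(-1, 41), 2) = Rational(1, 1681)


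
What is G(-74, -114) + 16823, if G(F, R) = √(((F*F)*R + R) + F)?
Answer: 16823 + 2*I*√156113 ≈ 16823.0 + 790.22*I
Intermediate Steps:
G(F, R) = √(F + R + R*F²) (G(F, R) = √((F²*R + R) + F) = √((R*F² + R) + F) = √((R + R*F²) + F) = √(F + R + R*F²))
G(-74, -114) + 16823 = √(-74 - 114 - 114*(-74)²) + 16823 = √(-74 - 114 - 114*5476) + 16823 = √(-74 - 114 - 624264) + 16823 = √(-624452) + 16823 = 2*I*√156113 + 16823 = 16823 + 2*I*√156113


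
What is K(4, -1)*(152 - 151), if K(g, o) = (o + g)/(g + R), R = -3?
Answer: 3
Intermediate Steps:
K(g, o) = (g + o)/(-3 + g) (K(g, o) = (o + g)/(g - 3) = (g + o)/(-3 + g))
K(4, -1)*(152 - 151) = ((4 - 1)/(-3 + 4))*(152 - 151) = (3/1)*1 = (1*3)*1 = 3*1 = 3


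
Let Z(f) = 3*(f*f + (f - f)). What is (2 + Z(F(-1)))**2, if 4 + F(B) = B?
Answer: 5929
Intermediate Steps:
F(B) = -4 + B
Z(f) = 3*f**2 (Z(f) = 3*(f**2 + 0) = 3*f**2)
(2 + Z(F(-1)))**2 = (2 + 3*(-4 - 1)**2)**2 = (2 + 3*(-5)**2)**2 = (2 + 3*25)**2 = (2 + 75)**2 = 77**2 = 5929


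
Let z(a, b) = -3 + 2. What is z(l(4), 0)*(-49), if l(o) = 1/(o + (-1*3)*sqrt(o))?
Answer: 49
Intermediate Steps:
l(o) = 1/(o - 3*sqrt(o))
z(a, b) = -1
z(l(4), 0)*(-49) = -1*(-49) = 49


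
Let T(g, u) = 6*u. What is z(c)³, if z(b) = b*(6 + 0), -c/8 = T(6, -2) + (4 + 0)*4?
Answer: -7077888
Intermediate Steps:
c = -32 (c = -8*(6*(-2) + (4 + 0)*4) = -8*(-12 + 4*4) = -8*(-12 + 16) = -8*4 = -32)
z(b) = 6*b (z(b) = b*6 = 6*b)
z(c)³ = (6*(-32))³ = (-192)³ = -7077888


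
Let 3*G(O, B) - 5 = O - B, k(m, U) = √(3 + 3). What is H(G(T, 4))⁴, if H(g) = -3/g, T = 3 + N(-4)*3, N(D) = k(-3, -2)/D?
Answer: 1679616/(16 - 3*√6)⁴ ≈ 299.80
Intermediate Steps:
k(m, U) = √6
N(D) = √6/D
T = 3 - 3*√6/4 (T = 3 + (√6/(-4))*3 = 3 + (√6*(-¼))*3 = 3 - √6/4*3 = 3 - 3*√6/4 ≈ 1.1629)
G(O, B) = 5/3 - B/3 + O/3 (G(O, B) = 5/3 + (O - B)/3 = 5/3 + (-B/3 + O/3) = 5/3 - B/3 + O/3)
H(G(T, 4))⁴ = (-3/(5/3 - ⅓*4 + (3 - 3*√6/4)/3))⁴ = (-3/(5/3 - 4/3 + (1 - √6/4)))⁴ = (-3/(4/3 - √6/4))⁴ = 81/(4/3 - √6/4)⁴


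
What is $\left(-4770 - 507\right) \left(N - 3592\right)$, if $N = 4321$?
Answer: $-3846933$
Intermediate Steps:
$\left(-4770 - 507\right) \left(N - 3592\right) = \left(-4770 - 507\right) \left(4321 - 3592\right) = \left(-5277\right) 729 = -3846933$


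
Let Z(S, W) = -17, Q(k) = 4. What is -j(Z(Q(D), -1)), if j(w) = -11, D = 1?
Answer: 11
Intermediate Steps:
-j(Z(Q(D), -1)) = -1*(-11) = 11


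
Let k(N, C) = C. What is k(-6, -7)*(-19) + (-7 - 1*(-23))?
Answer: 149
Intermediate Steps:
k(-6, -7)*(-19) + (-7 - 1*(-23)) = -7*(-19) + (-7 - 1*(-23)) = 133 + (-7 + 23) = 133 + 16 = 149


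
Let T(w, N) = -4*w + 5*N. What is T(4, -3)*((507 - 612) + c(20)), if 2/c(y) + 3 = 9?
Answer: 9734/3 ≈ 3244.7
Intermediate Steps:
c(y) = 1/3 (c(y) = 2/(-3 + 9) = 2/6 = 2*(1/6) = 1/3)
T(4, -3)*((507 - 612) + c(20)) = (-4*4 + 5*(-3))*((507 - 612) + 1/3) = (-16 - 15)*(-105 + 1/3) = -31*(-314/3) = 9734/3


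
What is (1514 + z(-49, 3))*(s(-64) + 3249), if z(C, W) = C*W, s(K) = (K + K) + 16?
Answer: 4288279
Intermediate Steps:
s(K) = 16 + 2*K (s(K) = 2*K + 16 = 16 + 2*K)
(1514 + z(-49, 3))*(s(-64) + 3249) = (1514 - 49*3)*((16 + 2*(-64)) + 3249) = (1514 - 147)*((16 - 128) + 3249) = 1367*(-112 + 3249) = 1367*3137 = 4288279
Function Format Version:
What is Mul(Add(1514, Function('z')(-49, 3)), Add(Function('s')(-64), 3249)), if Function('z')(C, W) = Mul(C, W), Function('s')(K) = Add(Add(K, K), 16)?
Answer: 4288279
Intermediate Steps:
Function('s')(K) = Add(16, Mul(2, K)) (Function('s')(K) = Add(Mul(2, K), 16) = Add(16, Mul(2, K)))
Mul(Add(1514, Function('z')(-49, 3)), Add(Function('s')(-64), 3249)) = Mul(Add(1514, Mul(-49, 3)), Add(Add(16, Mul(2, -64)), 3249)) = Mul(Add(1514, -147), Add(Add(16, -128), 3249)) = Mul(1367, Add(-112, 3249)) = Mul(1367, 3137) = 4288279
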